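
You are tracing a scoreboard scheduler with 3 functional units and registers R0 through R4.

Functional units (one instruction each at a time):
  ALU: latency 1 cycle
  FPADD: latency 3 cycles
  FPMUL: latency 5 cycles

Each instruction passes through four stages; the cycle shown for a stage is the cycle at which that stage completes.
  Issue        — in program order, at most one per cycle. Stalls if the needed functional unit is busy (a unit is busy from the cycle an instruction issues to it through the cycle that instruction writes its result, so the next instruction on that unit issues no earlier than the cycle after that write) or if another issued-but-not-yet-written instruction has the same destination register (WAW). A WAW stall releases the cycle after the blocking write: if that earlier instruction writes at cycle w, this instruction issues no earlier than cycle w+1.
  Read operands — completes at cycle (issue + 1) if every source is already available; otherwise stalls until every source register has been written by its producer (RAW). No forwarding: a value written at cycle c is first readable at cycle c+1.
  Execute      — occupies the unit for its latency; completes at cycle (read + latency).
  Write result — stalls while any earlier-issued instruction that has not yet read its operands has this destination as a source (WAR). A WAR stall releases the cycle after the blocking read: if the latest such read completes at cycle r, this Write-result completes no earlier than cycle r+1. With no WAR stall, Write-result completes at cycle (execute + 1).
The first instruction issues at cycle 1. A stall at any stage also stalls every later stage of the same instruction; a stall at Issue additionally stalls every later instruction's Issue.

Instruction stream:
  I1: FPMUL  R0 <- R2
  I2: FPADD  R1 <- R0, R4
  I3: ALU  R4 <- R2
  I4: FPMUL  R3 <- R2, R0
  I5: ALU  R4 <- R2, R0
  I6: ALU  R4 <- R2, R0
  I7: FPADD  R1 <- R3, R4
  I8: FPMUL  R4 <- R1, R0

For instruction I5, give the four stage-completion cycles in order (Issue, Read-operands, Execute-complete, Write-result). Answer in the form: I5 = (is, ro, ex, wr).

I5 = (11, 12, 13, 14)

1) issue 1, read 2, done 7, write 8
2) issue 2, read 9, done 12, write 13  <RAW R0: wait I1 write@8>
3) issue 3, read 4, done 5, write 10  <WAR R4: wait I2 read@9>
4) issue 9, read 10, done 15, write 16  <struct: FPMUL busy until I1 writes@8>
5) issue 11, read 12, done 13, write 14  <struct: ALU busy until I3 writes@10>
6) issue 15, read 16, done 17, write 18  <struct: ALU busy until I5 writes@14>
7) issue 16, read 19, done 22, write 23  <RAW R4: wait I6 write@18>
8) issue 19, read 24, done 29, write 30  <WAW R4: wait I6 write@18 / RAW R1: wait I7 write@23>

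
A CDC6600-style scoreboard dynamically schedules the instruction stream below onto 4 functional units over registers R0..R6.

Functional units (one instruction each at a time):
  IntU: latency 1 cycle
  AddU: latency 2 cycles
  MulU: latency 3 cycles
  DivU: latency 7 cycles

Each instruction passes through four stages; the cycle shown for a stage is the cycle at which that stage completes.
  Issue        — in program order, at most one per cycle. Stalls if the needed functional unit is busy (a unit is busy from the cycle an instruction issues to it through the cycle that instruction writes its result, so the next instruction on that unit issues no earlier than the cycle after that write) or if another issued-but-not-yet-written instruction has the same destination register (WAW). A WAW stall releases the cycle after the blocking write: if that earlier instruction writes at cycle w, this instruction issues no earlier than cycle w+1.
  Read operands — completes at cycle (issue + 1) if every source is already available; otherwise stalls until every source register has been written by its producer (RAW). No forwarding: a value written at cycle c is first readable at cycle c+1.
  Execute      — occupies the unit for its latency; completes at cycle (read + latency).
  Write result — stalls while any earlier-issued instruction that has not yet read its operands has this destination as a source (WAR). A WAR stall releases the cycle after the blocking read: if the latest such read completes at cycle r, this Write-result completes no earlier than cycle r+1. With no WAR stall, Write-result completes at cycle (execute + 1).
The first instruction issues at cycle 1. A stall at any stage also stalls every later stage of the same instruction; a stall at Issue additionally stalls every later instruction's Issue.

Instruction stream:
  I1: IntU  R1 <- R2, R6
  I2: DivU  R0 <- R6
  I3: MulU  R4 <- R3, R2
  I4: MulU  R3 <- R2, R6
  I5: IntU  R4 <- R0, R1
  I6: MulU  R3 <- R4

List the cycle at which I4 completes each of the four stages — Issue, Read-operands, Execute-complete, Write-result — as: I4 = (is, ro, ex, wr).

I4 = (9, 10, 13, 14)

I1: IS=1 RO=2 EX=3 WR=4
I2: IS=2 RO=3 EX=10 WR=11
I3: IS=3 RO=4 EX=7 WR=8
I4: IS=9 RO=10 EX=13 WR=14  [struct: MulU busy until I3 writes@8]
I5: IS=10 RO=12 EX=13 WR=14  [RAW R0: wait I2 write@11]
I6: IS=15 RO=16 EX=19 WR=20  [struct: MulU busy until I4 writes@14]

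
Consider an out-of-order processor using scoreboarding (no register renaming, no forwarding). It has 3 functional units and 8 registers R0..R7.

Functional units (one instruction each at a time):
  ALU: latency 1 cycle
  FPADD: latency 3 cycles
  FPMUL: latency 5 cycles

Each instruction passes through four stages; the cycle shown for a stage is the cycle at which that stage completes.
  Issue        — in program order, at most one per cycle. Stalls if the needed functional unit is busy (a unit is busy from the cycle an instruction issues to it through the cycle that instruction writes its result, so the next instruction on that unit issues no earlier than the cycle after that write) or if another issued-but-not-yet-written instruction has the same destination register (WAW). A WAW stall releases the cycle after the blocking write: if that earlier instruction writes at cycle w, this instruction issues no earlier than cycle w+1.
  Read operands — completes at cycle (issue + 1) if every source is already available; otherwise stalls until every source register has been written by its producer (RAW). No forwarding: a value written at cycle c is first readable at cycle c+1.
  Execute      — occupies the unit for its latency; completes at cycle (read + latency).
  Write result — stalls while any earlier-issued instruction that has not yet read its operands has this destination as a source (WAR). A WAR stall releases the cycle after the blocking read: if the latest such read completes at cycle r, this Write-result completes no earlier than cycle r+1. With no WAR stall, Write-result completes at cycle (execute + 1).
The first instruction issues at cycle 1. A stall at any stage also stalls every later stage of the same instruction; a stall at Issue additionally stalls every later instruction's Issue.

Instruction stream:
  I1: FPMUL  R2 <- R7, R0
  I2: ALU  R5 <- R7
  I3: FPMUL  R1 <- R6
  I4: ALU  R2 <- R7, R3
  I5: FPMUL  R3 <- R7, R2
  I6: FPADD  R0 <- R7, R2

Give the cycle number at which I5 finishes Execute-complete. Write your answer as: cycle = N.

cycle = 23

[1] I1 dispatched to FPMUL
[2] I1 operands ready | I2 dispatched to ALU
[3] I2 operands ready
[4] I2 complete
[5] R5←I2
[7] I1 complete
[8] R2←I1
[9] I3 dispatched to FPMUL
[10] I3 operands ready | I4 dispatched to ALU
[11] I4 operands ready
[12] I4 complete
[13] R2←I4
[15] I3 complete
[16] R1←I3
[17] I5 dispatched to FPMUL
[18] I5 operands ready | I6 dispatched to FPADD
[19] I6 operands ready
[22] I6 complete
[23] I5 complete | R0←I6
[24] R3←I5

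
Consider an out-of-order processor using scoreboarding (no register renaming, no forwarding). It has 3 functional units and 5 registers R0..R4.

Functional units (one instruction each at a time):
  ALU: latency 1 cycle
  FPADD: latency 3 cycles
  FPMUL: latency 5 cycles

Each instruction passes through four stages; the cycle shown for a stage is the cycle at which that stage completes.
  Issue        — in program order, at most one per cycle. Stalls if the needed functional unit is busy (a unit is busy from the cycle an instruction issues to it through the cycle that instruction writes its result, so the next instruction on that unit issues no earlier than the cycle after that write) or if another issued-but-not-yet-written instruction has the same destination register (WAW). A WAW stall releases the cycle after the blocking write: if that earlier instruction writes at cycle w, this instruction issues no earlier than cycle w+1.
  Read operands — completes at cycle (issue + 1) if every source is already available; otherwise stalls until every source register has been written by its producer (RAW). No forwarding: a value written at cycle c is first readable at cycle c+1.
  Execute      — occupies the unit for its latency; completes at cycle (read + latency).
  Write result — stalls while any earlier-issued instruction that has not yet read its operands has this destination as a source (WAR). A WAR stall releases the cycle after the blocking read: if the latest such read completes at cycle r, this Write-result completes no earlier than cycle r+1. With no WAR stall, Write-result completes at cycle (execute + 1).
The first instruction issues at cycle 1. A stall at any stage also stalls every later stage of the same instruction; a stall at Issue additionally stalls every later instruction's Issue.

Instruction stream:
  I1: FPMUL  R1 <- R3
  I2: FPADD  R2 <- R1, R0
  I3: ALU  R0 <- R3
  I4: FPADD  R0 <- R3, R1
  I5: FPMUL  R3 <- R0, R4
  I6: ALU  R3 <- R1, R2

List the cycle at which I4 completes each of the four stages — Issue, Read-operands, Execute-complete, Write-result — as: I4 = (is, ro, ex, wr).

I4 = (14, 15, 18, 19)

I1  is:1  ro:2  ex:7  wr:8
I2  is:2  ro:9  ex:12  wr:13  — RAW R1: wait I1 write@8
I3  is:3  ro:4  ex:5  wr:10  — WAR R0: wait I2 read@9
I4  is:14  ro:15  ex:18  wr:19  — struct: FPADD busy until I2 writes@13
I5  is:15  ro:20  ex:25  wr:26  — RAW R0: wait I4 write@19
I6  is:27  ro:28  ex:29  wr:30  — WAW R3: wait I5 write@26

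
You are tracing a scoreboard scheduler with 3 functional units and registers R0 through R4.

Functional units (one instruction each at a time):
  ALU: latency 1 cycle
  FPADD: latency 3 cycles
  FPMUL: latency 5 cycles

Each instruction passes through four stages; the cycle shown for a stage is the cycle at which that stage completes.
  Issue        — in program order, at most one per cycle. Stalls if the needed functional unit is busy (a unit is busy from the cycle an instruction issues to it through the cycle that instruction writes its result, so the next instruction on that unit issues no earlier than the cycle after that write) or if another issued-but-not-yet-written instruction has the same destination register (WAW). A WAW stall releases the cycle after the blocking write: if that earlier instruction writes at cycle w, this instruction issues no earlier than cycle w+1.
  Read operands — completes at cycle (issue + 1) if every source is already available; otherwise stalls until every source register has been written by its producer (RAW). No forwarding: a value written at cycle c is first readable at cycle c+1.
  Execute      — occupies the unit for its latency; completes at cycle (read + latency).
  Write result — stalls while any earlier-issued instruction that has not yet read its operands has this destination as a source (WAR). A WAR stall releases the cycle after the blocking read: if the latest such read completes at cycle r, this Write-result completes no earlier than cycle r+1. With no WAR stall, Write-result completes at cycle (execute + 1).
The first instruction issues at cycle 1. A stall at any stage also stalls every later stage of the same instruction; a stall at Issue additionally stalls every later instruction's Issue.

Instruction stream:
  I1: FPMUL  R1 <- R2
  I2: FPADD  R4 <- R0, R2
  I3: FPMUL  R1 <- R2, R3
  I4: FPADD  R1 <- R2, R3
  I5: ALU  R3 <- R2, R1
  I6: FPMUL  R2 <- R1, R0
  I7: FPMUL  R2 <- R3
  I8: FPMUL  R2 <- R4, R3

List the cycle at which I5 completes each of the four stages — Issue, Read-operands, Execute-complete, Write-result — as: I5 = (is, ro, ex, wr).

I5 = (18, 23, 24, 25)

cycle 1: I1 issues→FPMUL
cycle 2: I1 reads; I2 issues→FPADD
cycle 3: I2 reads
cycle 6: I2 exec-done
cycle 7: I1 exec-done; I2 writes R4
cycle 8: I1 writes R1
cycle 9: I3 issues→FPMUL
cycle 10: I3 reads
cycle 15: I3 exec-done
cycle 16: I3 writes R1
cycle 17: I4 issues→FPADD
cycle 18: I4 reads; I5 issues→ALU
cycle 19: I6 issues→FPMUL
cycle 21: I4 exec-done
cycle 22: I4 writes R1
cycle 23: I5 reads; I6 reads
cycle 24: I5 exec-done
cycle 25: I5 writes R3
cycle 28: I6 exec-done
cycle 29: I6 writes R2
cycle 30: I7 issues→FPMUL
cycle 31: I7 reads
cycle 36: I7 exec-done
cycle 37: I7 writes R2
cycle 38: I8 issues→FPMUL
cycle 39: I8 reads
cycle 44: I8 exec-done
cycle 45: I8 writes R2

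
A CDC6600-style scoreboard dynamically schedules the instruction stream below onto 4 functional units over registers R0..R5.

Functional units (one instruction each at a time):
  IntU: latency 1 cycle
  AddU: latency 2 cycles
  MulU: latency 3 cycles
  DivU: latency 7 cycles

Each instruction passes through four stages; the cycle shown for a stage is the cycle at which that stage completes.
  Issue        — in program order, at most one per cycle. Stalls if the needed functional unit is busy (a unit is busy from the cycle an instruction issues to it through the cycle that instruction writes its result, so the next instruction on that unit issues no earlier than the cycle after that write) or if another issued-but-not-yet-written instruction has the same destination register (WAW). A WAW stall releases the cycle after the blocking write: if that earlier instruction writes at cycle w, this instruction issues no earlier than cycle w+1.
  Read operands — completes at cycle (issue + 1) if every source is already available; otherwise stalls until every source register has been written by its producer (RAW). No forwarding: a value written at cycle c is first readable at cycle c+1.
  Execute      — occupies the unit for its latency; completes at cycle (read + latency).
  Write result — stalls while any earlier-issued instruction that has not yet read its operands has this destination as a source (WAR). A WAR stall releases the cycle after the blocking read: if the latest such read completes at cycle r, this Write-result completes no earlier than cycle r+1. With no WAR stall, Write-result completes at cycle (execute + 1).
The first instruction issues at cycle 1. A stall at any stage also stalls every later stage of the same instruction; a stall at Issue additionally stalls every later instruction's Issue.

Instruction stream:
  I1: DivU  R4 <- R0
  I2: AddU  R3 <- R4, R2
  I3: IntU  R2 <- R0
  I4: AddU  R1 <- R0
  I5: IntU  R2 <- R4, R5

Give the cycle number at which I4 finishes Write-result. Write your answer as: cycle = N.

t=1  I1 issues→DivU
t=2  I1 reads, I2 issues→AddU
t=3  I3 issues→IntU
t=4  I3 reads
t=5  I3 exec-done
t=9  I1 exec-done
t=10  I1 writes R4
t=11  I2 reads
t=12  I3 writes R2
t=13  I2 exec-done
t=14  I2 writes R3
t=15  I4 issues→AddU
t=16  I4 reads, I5 issues→IntU
t=17  I5 reads
t=18  I4 exec-done, I5 exec-done
t=19  I4 writes R1, I5 writes R2

cycle = 19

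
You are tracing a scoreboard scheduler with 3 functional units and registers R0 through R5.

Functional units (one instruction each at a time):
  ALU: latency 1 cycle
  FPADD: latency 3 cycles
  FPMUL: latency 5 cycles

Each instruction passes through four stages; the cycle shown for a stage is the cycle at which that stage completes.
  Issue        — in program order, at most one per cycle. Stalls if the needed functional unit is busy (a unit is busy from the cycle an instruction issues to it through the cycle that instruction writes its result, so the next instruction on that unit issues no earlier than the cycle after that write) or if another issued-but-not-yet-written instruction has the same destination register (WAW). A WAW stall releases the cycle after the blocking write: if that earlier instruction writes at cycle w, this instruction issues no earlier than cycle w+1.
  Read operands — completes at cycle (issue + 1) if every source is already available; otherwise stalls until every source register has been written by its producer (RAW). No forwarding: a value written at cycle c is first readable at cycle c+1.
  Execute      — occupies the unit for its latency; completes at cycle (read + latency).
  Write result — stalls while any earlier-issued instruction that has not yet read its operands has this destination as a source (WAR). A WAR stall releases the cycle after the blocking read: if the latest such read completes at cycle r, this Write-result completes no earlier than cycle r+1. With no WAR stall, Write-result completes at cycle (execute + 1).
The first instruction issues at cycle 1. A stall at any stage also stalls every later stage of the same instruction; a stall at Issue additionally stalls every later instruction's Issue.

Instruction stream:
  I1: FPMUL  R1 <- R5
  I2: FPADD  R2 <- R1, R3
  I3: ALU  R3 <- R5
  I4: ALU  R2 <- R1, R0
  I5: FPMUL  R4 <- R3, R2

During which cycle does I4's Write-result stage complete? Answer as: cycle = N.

cycle = 17

[1] I1→FPMUL
[2] I1 RO, I2→FPADD
[3] I3→ALU
[4] I3 RO
[5] I3 EX
[7] I1 EX
[8] I1 WR R1
[9] I2 RO
[10] I3 WR R3
[12] I2 EX
[13] I2 WR R2
[14] I4→ALU
[15] I4 RO, I5→FPMUL
[16] I4 EX
[17] I4 WR R2
[18] I5 RO
[23] I5 EX
[24] I5 WR R4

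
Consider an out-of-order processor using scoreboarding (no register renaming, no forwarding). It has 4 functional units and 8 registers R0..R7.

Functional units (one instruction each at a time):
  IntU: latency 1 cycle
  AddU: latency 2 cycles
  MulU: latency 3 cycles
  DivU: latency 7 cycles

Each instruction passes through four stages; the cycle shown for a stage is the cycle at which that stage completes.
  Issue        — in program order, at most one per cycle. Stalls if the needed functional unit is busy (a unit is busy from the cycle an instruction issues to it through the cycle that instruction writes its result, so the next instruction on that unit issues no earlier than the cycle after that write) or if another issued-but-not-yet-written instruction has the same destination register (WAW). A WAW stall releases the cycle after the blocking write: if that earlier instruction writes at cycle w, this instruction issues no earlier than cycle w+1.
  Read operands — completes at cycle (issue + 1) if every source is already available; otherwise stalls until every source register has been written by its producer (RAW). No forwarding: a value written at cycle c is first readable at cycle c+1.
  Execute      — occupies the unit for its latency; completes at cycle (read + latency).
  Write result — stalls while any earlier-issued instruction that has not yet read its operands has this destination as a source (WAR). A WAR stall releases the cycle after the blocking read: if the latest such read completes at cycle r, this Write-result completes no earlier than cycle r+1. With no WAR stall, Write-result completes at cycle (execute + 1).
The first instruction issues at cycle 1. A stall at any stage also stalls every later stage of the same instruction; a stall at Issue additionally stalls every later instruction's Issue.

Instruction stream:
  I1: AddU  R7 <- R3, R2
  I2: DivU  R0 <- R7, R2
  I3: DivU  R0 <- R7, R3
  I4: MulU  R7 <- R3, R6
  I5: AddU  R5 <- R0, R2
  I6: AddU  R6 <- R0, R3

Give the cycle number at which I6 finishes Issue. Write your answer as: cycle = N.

I1 -> (1, 2, 4, 5)
I2 -> (2, 6, 13, 14)  // RAW R7: wait I1 write@5
I3 -> (15, 16, 23, 24)  // struct: DivU busy until I2 writes@14
I4 -> (16, 17, 20, 21)
I5 -> (17, 25, 27, 28)  // RAW R0: wait I3 write@24
I6 -> (29, 30, 32, 33)  // struct: AddU busy until I5 writes@28

cycle = 29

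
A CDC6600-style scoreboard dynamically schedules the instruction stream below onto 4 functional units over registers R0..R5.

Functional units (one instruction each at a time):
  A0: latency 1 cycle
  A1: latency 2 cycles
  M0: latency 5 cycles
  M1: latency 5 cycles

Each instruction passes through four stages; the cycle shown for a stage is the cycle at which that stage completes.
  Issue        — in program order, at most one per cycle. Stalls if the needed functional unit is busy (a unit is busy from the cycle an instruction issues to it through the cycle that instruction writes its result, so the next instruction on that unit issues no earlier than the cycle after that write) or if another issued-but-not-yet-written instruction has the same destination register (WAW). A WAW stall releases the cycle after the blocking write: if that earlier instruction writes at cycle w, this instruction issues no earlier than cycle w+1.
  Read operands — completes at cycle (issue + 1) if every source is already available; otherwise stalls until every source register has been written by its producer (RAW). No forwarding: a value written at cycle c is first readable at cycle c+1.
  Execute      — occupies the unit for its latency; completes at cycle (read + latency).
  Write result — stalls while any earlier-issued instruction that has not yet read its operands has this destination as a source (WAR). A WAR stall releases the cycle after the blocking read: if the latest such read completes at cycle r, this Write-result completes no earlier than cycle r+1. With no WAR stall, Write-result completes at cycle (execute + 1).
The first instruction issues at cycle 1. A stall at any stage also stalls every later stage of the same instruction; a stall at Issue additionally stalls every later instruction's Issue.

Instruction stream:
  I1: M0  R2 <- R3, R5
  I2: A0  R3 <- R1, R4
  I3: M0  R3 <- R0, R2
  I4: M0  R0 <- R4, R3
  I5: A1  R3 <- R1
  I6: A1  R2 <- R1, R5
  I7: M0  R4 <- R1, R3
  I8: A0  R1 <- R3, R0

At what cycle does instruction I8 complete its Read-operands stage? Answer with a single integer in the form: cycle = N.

cycle = 27

I1 -> (1, 2, 7, 8)
I2 -> (2, 3, 4, 5)
I3 -> (9, 10, 15, 16)  // struct: M0 busy until I1 writes@8
I4 -> (17, 18, 23, 24)  // struct: M0 busy until I3 writes@16
I5 -> (18, 19, 21, 22)
I6 -> (23, 24, 26, 27)  // struct: A1 busy until I5 writes@22
I7 -> (25, 26, 31, 32)  // struct: M0 busy until I4 writes@24
I8 -> (26, 27, 28, 29)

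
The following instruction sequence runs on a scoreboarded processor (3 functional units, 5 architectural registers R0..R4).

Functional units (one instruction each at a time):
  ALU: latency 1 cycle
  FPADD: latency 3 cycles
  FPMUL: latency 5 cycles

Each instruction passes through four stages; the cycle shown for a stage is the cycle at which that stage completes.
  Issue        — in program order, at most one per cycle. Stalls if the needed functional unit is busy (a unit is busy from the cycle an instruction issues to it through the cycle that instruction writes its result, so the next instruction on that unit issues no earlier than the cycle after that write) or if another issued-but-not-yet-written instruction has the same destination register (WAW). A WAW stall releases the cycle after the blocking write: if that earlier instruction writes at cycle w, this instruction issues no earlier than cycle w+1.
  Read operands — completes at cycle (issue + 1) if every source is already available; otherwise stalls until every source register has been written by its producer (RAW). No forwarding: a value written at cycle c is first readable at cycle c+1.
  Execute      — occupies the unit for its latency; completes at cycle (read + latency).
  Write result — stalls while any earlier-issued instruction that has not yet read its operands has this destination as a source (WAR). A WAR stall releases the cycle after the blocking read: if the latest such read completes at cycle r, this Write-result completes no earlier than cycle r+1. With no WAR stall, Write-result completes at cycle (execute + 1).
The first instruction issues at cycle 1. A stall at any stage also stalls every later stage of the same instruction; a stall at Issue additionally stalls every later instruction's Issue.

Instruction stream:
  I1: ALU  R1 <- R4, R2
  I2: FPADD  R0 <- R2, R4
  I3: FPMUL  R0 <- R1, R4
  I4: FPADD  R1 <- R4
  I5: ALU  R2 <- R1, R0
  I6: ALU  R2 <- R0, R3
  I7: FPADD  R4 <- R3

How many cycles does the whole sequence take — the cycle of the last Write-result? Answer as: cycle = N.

t=1  I1 dispatched to ALU
t=2  I1 operands ready, I2 dispatched to FPADD
t=3  I1 complete, I2 operands ready
t=4  R1←I1
t=6  I2 complete
t=7  R0←I2
t=8  I3 dispatched to FPMUL
t=9  I3 operands ready, I4 dispatched to FPADD
t=10  I4 operands ready, I5 dispatched to ALU
t=13  I4 complete
t=14  I3 complete, R1←I4
t=15  R0←I3
t=16  I5 operands ready
t=17  I5 complete
t=18  R2←I5
t=19  I6 dispatched to ALU
t=20  I6 operands ready, I7 dispatched to FPADD
t=21  I6 complete, I7 operands ready
t=22  R2←I6
t=24  I7 complete
t=25  R4←I7

cycle = 25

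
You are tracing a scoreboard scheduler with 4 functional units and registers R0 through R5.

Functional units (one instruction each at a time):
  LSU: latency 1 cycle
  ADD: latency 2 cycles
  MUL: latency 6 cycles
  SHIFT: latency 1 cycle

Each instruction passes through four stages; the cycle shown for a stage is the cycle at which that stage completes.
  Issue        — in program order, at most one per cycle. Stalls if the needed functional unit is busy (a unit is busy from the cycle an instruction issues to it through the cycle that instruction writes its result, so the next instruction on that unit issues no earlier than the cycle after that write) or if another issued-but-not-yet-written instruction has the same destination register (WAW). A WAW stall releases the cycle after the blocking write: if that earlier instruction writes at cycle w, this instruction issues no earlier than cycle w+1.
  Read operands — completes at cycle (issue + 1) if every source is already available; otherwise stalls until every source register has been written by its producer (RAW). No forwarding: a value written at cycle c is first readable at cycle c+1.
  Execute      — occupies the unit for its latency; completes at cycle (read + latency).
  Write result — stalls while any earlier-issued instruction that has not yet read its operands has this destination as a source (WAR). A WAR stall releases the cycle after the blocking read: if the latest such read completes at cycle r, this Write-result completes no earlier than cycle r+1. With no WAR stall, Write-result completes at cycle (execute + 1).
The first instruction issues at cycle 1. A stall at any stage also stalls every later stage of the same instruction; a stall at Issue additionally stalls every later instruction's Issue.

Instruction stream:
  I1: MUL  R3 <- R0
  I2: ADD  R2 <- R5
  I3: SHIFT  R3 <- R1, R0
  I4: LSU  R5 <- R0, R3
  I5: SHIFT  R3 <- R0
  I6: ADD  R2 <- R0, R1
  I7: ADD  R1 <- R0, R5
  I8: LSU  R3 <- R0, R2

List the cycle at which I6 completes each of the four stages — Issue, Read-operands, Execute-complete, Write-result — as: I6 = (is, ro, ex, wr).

[1] I1 dispatched to MUL
[2] I1 operands ready; I2 dispatched to ADD
[3] I2 operands ready
[5] I2 complete
[6] R2←I2
[8] I1 complete
[9] R3←I1
[10] I3 dispatched to SHIFT
[11] I3 operands ready; I4 dispatched to LSU
[12] I3 complete
[13] R3←I3
[14] I4 operands ready; I5 dispatched to SHIFT
[15] I4 complete; I5 operands ready; I6 dispatched to ADD
[16] R5←I4; I5 complete; I6 operands ready
[17] R3←I5
[18] I6 complete
[19] R2←I6
[20] I7 dispatched to ADD
[21] I7 operands ready; I8 dispatched to LSU
[22] I8 operands ready
[23] I7 complete; I8 complete
[24] R1←I7; R3←I8

I6 = (15, 16, 18, 19)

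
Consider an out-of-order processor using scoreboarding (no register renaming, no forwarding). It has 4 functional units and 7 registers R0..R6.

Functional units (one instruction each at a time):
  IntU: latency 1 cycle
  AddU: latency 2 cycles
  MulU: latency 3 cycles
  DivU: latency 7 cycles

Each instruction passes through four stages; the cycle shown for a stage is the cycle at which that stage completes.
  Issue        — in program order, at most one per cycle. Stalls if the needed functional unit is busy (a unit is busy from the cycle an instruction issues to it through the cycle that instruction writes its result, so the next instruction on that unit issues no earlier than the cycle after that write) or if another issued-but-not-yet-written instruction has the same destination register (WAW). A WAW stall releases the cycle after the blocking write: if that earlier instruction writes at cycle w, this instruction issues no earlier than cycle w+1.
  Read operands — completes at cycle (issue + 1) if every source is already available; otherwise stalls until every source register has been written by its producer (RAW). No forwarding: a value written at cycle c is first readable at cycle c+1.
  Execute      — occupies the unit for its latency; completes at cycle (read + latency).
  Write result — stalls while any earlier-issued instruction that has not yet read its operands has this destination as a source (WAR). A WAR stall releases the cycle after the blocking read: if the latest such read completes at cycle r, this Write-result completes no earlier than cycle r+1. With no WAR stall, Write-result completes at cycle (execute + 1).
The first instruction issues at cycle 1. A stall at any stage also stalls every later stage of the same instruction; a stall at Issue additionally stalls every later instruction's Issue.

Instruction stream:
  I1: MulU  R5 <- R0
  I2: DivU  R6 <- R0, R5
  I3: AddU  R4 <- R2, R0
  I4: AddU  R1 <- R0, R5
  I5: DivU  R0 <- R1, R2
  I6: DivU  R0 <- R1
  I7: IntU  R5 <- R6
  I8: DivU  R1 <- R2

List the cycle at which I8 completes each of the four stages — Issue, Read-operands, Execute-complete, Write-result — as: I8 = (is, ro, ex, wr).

I8 = (36, 37, 44, 45)

c1: I1 dispatched to MulU
c2: I1 operands ready, I2 dispatched to DivU
c3: I3 dispatched to AddU
c4: I3 operands ready
c5: I1 complete
c6: R5←I1, I3 complete
c7: I2 operands ready, R4←I3
c8: I4 dispatched to AddU
c9: I4 operands ready
c11: I4 complete
c12: R1←I4
c14: I2 complete
c15: R6←I2
c16: I5 dispatched to DivU
c17: I5 operands ready
c24: I5 complete
c25: R0←I5
c26: I6 dispatched to DivU
c27: I6 operands ready, I7 dispatched to IntU
c28: I7 operands ready
c29: I7 complete
c30: R5←I7
c34: I6 complete
c35: R0←I6
c36: I8 dispatched to DivU
c37: I8 operands ready
c44: I8 complete
c45: R1←I8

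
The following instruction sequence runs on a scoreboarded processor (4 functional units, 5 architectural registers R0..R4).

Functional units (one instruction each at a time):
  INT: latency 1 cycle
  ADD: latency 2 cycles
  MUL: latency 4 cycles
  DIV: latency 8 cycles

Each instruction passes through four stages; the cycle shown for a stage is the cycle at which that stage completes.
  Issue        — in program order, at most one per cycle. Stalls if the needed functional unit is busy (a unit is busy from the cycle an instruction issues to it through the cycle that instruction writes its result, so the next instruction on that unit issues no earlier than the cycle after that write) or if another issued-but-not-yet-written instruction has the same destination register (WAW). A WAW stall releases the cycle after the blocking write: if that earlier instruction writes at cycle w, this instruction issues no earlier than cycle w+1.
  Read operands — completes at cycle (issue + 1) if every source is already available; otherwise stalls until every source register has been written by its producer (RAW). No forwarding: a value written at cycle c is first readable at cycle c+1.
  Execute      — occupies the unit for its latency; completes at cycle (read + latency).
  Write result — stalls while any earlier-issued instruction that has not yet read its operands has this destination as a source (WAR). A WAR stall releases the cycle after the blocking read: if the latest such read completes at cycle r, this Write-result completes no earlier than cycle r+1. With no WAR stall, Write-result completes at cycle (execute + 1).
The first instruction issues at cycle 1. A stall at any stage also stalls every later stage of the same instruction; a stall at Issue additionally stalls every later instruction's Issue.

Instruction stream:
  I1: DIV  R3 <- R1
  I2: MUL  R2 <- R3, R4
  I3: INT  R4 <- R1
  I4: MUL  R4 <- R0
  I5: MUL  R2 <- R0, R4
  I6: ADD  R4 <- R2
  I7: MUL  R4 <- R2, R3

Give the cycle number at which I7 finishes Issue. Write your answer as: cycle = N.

cycle = 36

cycle 1: I1 issues→DIV
cycle 2: I1 reads | I2 issues→MUL
cycle 3: I3 issues→INT
cycle 4: I3 reads
cycle 5: I3 exec-done
cycle 10: I1 exec-done
cycle 11: I1 writes R3
cycle 12: I2 reads
cycle 13: I3 writes R4
cycle 16: I2 exec-done
cycle 17: I2 writes R2
cycle 18: I4 issues→MUL
cycle 19: I4 reads
cycle 23: I4 exec-done
cycle 24: I4 writes R4
cycle 25: I5 issues→MUL
cycle 26: I5 reads | I6 issues→ADD
cycle 30: I5 exec-done
cycle 31: I5 writes R2
cycle 32: I6 reads
cycle 34: I6 exec-done
cycle 35: I6 writes R4
cycle 36: I7 issues→MUL
cycle 37: I7 reads
cycle 41: I7 exec-done
cycle 42: I7 writes R4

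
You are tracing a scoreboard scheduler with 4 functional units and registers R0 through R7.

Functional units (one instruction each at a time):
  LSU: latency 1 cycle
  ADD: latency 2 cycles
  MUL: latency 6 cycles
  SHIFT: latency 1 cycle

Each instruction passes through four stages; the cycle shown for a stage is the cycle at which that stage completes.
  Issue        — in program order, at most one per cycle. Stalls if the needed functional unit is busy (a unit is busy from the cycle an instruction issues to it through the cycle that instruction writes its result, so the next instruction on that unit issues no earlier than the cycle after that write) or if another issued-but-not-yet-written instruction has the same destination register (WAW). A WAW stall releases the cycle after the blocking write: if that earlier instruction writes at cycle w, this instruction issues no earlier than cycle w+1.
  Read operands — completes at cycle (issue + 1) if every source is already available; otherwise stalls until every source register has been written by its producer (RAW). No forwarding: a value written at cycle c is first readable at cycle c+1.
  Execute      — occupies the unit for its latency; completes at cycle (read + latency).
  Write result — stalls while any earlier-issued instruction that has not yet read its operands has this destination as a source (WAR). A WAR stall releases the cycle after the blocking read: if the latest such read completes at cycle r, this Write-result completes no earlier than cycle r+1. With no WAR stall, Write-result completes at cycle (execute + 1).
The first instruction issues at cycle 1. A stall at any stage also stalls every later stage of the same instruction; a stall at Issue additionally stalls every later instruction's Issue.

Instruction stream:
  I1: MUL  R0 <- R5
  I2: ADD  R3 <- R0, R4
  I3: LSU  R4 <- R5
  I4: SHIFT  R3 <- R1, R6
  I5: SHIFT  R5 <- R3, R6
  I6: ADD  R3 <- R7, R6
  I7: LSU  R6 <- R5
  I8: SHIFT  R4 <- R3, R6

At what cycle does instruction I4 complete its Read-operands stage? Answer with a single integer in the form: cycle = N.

[1] issue I1 (MUL)
[2] I1 read-ops, issue I2 (ADD)
[3] issue I3 (LSU)
[4] I3 read-ops
[5] I3 finished on LSU
[8] I1 finished on MUL
[9] I1→R0
[10] I2 read-ops
[11] I3→R4
[12] I2 finished on ADD
[13] I2→R3
[14] issue I4 (SHIFT)
[15] I4 read-ops
[16] I4 finished on SHIFT
[17] I4→R3
[18] issue I5 (SHIFT)
[19] I5 read-ops, issue I6 (ADD)
[20] I5 finished on SHIFT, I6 read-ops, issue I7 (LSU)
[21] I5→R5
[22] I6 finished on ADD, I7 read-ops, issue I8 (SHIFT)
[23] I6→R3, I7 finished on LSU
[24] I7→R6
[25] I8 read-ops
[26] I8 finished on SHIFT
[27] I8→R4

cycle = 15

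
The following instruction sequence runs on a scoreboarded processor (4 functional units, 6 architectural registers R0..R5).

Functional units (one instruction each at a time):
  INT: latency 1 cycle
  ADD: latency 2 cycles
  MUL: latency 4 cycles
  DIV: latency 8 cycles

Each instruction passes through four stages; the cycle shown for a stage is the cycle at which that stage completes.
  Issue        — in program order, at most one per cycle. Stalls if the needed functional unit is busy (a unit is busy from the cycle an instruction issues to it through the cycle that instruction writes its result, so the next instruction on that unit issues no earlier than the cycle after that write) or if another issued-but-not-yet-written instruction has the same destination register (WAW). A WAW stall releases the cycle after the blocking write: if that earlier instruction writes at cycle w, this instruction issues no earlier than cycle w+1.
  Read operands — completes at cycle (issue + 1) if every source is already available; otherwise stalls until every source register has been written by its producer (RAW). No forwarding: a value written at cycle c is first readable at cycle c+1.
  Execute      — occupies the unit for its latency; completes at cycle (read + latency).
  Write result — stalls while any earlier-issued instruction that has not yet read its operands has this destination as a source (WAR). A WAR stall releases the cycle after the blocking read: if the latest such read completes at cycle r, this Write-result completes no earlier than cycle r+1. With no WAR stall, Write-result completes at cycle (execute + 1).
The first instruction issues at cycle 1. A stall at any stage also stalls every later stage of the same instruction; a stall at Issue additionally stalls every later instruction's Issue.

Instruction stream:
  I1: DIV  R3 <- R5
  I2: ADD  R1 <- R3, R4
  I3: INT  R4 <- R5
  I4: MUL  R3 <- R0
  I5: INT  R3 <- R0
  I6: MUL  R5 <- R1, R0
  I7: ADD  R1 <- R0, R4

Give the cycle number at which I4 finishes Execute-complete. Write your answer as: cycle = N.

c1: I1 issues→DIV
c2: I1 reads; I2 issues→ADD
c3: I3 issues→INT
c4: I3 reads
c5: I3 exec-done
c10: I1 exec-done
c11: I1 writes R3
c12: I2 reads; I4 issues→MUL
c13: I3 writes R4; I4 reads
c14: I2 exec-done
c15: I2 writes R1
c17: I4 exec-done
c18: I4 writes R3
c19: I5 issues→INT
c20: I5 reads; I6 issues→MUL
c21: I5 exec-done; I6 reads; I7 issues→ADD
c22: I5 writes R3; I7 reads
c24: I7 exec-done
c25: I6 exec-done; I7 writes R1
c26: I6 writes R5

cycle = 17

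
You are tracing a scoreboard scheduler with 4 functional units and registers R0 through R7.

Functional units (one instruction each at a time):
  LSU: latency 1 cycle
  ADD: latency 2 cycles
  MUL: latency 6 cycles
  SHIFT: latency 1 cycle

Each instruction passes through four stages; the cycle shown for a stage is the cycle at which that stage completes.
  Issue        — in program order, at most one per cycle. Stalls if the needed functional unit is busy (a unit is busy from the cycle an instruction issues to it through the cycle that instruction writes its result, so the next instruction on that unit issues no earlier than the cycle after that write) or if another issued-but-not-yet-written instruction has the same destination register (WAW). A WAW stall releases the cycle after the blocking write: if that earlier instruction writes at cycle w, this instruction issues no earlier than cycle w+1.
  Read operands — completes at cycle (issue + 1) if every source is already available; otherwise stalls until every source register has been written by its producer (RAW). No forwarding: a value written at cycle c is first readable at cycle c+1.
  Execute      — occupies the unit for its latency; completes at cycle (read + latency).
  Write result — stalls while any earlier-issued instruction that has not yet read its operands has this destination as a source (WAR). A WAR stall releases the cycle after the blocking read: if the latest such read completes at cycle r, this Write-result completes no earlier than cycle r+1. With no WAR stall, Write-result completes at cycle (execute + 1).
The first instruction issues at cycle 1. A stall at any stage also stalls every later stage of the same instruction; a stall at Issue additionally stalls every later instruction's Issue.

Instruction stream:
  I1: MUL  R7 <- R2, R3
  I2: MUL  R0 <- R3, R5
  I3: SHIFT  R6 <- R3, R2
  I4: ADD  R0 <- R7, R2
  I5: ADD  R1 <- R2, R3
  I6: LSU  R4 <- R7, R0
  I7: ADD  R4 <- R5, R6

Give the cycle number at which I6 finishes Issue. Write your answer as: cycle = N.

[1] I1 issues→MUL
[2] I1 reads
[8] I1 exec-done
[9] I1 writes R7
[10] I2 issues→MUL
[11] I2 reads; I3 issues→SHIFT
[12] I3 reads
[13] I3 exec-done
[14] I3 writes R6
[17] I2 exec-done
[18] I2 writes R0
[19] I4 issues→ADD
[20] I4 reads
[22] I4 exec-done
[23] I4 writes R0
[24] I5 issues→ADD
[25] I5 reads; I6 issues→LSU
[26] I6 reads
[27] I5 exec-done; I6 exec-done
[28] I5 writes R1; I6 writes R4
[29] I7 issues→ADD
[30] I7 reads
[32] I7 exec-done
[33] I7 writes R4

cycle = 25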